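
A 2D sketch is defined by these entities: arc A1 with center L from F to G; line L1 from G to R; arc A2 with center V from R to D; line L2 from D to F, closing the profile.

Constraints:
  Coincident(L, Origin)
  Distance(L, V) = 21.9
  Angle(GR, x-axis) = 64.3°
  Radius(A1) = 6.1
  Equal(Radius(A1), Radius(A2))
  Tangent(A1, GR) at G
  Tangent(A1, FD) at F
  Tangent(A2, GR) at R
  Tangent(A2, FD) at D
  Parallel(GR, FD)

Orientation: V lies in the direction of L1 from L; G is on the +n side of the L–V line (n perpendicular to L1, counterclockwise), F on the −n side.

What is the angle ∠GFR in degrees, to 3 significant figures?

60.9°

The slot axis is L1's direction at 64.3°, so u = (cos 64.3°, sin 64.3°) = (0.434, 0.901) and n = (−sin 64.3°, cos 64.3°) = (-0.901, 0.434). L is at the origin and V lies 21.9 along u from L, so V = 21.9·u = (9.50, 19.7). Tangency of A1 to both parallel lines with radius 6.1 puts G and F at L ± 6.1·n: G = (-5.50, 2.65), F = (5.50, -2.65). Equal radii place R and D the same way about V: R = V + 6.1·n = (4.00, 22.4), D = V − 6.1·n = (15.0, 17.1). Then cos ∠GFR = FG·FR / (|FG||FR|), giving 60.9°.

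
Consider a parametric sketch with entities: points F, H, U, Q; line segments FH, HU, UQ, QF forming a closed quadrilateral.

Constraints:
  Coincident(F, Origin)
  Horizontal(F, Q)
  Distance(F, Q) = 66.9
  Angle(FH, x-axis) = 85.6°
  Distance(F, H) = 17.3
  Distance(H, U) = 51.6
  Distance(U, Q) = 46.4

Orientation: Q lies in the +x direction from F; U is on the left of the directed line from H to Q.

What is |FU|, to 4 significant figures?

62.68

Checks: |HU| = 51.60 ✓; |UQ| = 46.40 ✓.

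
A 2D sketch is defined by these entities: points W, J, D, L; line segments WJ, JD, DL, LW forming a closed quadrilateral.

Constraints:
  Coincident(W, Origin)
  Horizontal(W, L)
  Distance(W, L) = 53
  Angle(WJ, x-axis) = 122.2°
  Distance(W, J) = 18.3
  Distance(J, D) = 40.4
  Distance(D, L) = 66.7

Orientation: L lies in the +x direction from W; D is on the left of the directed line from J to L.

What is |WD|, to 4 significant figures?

51.77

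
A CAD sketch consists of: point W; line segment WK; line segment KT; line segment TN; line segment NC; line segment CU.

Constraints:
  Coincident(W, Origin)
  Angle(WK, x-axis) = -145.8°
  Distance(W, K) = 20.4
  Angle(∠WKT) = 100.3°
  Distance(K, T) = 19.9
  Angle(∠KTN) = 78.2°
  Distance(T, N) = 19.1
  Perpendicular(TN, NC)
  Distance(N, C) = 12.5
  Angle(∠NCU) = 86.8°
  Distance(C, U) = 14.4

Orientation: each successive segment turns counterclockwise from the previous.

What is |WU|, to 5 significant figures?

21.029

W is at the origin; WK runs at -145.8° with length 20.4, so K = (-16.872, -11.467). ∠WKT = 100.3° gives KT at -66.100° from the x-axis; with |KT| = 19.9, T = (-8.8101, -29.660). ∠KTN = 78.2° gives TN at 35.700° from the x-axis; with |TN| = 19.1, N = (6.7007, -18.515). TN ⟂ NC, so NC runs at 125.70°; with |NC| = 12.5, C = (-0.59360, -8.3635). ∠NCU = 86.8° gives CU at -141.10° from the x-axis; with |CU| = 14.4, U = (-11.800, -17.406). Then |WU| = |U − W| = 21.029.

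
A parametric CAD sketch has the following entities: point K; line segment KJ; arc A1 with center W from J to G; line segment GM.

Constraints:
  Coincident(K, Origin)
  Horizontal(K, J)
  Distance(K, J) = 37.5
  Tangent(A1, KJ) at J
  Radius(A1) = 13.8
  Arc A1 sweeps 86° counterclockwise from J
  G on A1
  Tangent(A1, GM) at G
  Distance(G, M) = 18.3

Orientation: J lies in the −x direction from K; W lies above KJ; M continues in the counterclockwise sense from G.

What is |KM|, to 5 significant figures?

38.355

K is at the origin; K and J share the same y with |KJ| = 37.5 and J on the −x side, so J = (-37.500, 0.0000). Tangency of A1 to KJ means the radius WJ is perpendicular to KJ, so W = J + (0, 13.8) = (-37.500, 13.800). On A1, J sits at bearing -90° from W; an 86° counterclockwise sweep puts G at bearing -4°, so G = W + 13.8·(cos -4°, sin -4°) = (-23.734, 12.837). Tangency of A1 to GM means the radius WG is perpendicular to GM, so GM runs along (−sin -4°, cos -4°); with |GM| = 18.3, M = (-22.457, 31.093). Then |KM| = |M − K| = 38.355.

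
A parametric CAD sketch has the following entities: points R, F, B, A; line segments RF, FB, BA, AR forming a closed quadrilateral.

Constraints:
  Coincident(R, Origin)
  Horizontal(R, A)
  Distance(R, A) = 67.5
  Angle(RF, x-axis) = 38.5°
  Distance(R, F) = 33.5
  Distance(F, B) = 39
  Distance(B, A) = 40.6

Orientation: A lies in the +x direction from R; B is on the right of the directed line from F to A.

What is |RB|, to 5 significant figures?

35.799

Checks: |FB| = 39.00 ✓; |BA| = 40.60 ✓.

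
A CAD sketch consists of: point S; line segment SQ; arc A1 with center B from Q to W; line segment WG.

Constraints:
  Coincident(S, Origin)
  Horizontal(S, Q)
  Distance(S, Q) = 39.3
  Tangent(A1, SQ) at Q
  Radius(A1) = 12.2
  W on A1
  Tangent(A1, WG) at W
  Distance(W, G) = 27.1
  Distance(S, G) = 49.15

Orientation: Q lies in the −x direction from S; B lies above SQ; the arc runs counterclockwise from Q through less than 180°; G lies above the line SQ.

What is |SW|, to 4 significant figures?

30.02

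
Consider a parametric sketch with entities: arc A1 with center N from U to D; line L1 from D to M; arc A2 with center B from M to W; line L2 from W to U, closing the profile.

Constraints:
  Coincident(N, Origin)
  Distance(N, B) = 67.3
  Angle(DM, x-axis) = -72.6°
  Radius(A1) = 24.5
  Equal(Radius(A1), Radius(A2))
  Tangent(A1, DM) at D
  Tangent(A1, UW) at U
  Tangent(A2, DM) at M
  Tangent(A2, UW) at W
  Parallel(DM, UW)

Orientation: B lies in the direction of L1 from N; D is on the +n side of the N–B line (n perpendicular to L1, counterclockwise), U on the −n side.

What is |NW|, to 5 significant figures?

71.621

The slot axis is L1's direction at -72.6°, so u = (cos -72.6°, sin -72.6°) = (0.29904, -0.95424) and n = (−sin -72.6°, cos -72.6°) = (0.95424, 0.29904). N is at the origin and B lies 67.3 along u from N, so B = 67.3·u = (20.125, -64.220). Tangency of A1 to both parallel lines with radius 24.5 puts D and U at N ± 24.5·n: D = (23.379, 7.3265), U = (-23.379, -7.3265). Equal radii place M and W the same way about B: M = B + 24.5·n = (43.504, -56.894), W = B − 24.5·n = (-3.2534, -71.547). Then |NW| = |W − N| = 71.621.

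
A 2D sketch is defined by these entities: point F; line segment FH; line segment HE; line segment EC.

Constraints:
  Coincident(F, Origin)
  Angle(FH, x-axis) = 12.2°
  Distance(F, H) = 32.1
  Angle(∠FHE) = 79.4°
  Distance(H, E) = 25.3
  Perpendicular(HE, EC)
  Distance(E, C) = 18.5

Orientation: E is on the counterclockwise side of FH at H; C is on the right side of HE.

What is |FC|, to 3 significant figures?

53.7

∠FHE = 79.4°, so HE runs at 12.2° + (180° − 79.4°) = 113° from the x-axis; with |HE| = 25.3, E = H + 25.3·(cos 113°, sin 113°) = (21.6, 30.1). HE ⟂ EC; with |EC| = 18.5 on the right of HE, C = E + 18.5·(0.922, 0.388) = (38.6, 37.3). Then |FC| = |C − F| = 53.7.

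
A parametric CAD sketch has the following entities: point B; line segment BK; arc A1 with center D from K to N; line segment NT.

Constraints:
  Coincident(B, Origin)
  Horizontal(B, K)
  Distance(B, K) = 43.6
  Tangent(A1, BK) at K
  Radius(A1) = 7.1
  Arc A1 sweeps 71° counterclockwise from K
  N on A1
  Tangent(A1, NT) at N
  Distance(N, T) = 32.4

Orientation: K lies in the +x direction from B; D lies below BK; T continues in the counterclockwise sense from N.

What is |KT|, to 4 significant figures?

39.41

On A1, K sits at bearing 90° from D; a 71° counterclockwise sweep puts N at bearing 161°, so N = D + 7.1·(cos 161°, sin 161°) = (36.89, -4.788). A1 meets NT tangentially, so DN is at right angles to NT, so NT runs along (−sin 161°, cos 161°); with |NT| = 32.4, T = (26.34, -35.42). Then |KT| = |T − K| = 39.41.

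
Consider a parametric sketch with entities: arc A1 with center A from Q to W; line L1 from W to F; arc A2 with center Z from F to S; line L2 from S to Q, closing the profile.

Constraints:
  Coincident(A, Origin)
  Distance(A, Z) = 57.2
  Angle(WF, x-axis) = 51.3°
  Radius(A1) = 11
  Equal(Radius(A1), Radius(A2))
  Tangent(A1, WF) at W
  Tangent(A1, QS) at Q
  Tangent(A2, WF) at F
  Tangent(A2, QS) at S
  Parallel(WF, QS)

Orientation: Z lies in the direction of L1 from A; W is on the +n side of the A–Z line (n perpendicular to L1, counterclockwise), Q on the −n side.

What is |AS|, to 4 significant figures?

58.25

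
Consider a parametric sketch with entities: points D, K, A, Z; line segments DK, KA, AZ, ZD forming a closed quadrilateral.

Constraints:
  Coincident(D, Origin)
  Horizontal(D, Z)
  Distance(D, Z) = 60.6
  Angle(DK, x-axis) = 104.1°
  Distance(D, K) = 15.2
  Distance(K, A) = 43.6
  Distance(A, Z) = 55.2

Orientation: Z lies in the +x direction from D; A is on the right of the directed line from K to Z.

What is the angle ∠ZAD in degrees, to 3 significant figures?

86.5°

Checks: DK at 104.1° ✓; |KA| = 43.60 ✓; |AZ| = 55.20 ✓.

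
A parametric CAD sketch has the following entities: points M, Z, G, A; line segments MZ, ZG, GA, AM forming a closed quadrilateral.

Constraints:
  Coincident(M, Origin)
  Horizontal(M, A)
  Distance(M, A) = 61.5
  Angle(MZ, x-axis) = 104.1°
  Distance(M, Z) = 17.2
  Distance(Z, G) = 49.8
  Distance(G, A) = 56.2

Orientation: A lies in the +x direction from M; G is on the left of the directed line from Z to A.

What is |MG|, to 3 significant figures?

59.4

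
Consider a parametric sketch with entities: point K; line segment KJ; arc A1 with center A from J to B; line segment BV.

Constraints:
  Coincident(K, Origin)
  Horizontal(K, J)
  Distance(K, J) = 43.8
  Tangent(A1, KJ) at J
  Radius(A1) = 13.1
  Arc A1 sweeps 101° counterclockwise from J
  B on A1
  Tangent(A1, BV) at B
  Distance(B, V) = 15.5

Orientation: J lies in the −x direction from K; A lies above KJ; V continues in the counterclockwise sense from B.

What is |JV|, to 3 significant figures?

32.4

On A1, J sits at bearing -90° from A; a 101° counterclockwise sweep puts B at bearing 11°, so B = A + 13.1·(cos 11°, sin 11°) = (-30.9, 15.6). A1 meets BV tangentially, so AB is at right angles to BV, so BV runs along (−sin 11°, cos 11°); with |BV| = 15.5, V = (-33.9, 30.8). Then |JV| = |V − J| = 32.4.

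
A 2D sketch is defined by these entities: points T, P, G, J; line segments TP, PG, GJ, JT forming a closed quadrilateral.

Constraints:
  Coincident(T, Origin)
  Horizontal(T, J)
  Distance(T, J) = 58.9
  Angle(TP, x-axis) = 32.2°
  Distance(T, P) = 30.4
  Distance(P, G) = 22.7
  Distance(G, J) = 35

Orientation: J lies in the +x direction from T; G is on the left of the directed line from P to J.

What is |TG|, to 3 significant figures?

52.9

T is at the origin; TJ is horizontal with |TJ| = 58.9 and J in +x, so J = (58.9, 0). TP runs at 32.2° with |TP| = 30.4, so P = (25.7, 16.2). G is determined by |PG| = 22.7 and |GJ| = 35.0 together: it lies at the intersection of circle(P, 22.7) and circle(J, 35.0). With |PJ| = 36.9, the foot of the radical line on PJ is 8.85 from P and the perpendicular offset is √(22.7² − 8.85²) = 20.9. Taking the left-of-PJ solution: G = (42.8, 31.1).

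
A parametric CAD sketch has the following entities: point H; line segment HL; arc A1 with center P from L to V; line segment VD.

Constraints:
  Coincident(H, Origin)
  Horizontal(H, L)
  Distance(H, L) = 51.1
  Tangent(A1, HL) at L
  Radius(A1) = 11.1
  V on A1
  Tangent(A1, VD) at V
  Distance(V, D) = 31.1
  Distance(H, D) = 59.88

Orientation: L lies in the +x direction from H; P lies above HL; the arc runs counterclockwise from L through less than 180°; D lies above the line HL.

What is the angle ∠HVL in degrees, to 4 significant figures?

46.61°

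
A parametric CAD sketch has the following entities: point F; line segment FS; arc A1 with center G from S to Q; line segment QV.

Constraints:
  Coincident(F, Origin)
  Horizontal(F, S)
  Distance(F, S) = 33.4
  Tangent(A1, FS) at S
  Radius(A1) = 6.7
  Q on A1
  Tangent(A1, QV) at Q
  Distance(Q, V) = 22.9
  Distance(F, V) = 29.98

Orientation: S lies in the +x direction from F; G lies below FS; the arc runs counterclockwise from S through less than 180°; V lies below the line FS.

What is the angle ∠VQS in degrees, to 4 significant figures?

147.9°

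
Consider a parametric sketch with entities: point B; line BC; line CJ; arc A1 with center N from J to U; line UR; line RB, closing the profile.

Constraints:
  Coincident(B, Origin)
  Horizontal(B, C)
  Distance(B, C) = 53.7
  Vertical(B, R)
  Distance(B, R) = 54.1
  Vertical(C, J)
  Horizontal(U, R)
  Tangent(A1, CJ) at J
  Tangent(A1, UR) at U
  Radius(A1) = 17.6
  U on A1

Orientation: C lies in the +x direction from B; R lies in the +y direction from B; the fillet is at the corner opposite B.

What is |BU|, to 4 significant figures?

65.04

B is at the origin; BC is horizontal with |BC| = 53.7 and C on the +x side, so C = (53.70, 0.000). B and R share the same x with |BR| = 54.1 and R on the +y side, so R = (0.000, 54.10). The virtual corner opposite B is at (53.70, 54.10). Since A1 is tangent to CJ there, NJ ⟂ CJ and since A1 is tangent to UR there, NU ⟂ UR, with radius 17.6, so the center N sits 17.6 in from both sides at N = (36.10, 36.50). That places the tangent points at J = (53.70, 36.50) on CJ and U = (36.10, 54.10) on UR. Then |BU| = |U − B| = 65.04.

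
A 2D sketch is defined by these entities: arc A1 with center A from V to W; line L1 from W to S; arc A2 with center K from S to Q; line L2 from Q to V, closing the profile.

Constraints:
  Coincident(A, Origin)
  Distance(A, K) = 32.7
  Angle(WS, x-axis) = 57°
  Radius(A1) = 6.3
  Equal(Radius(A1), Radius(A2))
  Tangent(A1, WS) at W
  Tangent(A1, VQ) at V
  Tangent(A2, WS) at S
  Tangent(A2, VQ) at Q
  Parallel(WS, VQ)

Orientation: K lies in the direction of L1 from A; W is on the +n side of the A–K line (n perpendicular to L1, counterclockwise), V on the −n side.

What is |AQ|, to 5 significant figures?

33.301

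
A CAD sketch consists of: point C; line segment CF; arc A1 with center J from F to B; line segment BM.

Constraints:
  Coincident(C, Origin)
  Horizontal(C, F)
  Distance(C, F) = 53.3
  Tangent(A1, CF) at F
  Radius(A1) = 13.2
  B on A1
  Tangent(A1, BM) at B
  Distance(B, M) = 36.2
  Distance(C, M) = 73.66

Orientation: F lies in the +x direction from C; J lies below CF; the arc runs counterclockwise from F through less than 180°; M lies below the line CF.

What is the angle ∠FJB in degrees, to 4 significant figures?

108.8°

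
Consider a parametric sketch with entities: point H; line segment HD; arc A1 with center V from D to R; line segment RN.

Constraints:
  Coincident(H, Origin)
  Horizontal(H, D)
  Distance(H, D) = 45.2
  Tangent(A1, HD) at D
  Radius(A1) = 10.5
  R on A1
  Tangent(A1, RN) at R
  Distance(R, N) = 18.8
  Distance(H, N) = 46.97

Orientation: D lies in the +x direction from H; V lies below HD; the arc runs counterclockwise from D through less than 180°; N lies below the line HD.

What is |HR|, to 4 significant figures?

36.51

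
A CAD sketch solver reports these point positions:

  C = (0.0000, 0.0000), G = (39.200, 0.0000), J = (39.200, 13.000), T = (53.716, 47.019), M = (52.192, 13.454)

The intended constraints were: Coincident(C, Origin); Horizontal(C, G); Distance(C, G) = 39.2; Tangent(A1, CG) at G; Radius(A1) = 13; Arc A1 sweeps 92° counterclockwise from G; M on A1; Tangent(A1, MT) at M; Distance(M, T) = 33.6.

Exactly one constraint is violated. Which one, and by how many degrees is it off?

Tangent(A1, MT) at M — off by 4.60°.

C = (0.00, 0.00) ✓; C.y = 0.00, G.y = 0.00 ✓; |CG| = 39.20 ✓; ∠(JG, GC) = 90.00° ✓; |JG| = 13.00 ✓; bearing(J→M) − bearing(J→G) = 92.00° ✓; |JM| = 13.00 ✓; ∠(JM, MT) = 94.60° ✗; |MT| = 33.60 ✓.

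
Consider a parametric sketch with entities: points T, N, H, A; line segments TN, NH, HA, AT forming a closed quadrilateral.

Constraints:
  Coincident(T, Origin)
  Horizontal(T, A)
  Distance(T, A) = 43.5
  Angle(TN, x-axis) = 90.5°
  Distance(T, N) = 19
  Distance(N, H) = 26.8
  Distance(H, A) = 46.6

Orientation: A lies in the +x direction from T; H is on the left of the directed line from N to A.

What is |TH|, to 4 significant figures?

42.76

Checks: T.y = 0.00, A.y = 0.00 ✓; |NH| = 26.80 ✓; |HA| = 46.60 ✓.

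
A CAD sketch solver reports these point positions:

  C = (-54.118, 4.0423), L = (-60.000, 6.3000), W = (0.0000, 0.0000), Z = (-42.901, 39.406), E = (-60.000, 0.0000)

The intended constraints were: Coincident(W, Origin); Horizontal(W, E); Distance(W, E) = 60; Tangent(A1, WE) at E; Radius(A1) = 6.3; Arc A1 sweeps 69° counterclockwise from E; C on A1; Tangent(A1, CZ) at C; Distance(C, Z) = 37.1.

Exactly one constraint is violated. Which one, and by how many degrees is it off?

Tangent(A1, CZ) at C — off by 3.40°.

W = (0.00, 0.00) ✓; W.y = 0.00, E.y = 0.00 ✓; |WE| = 60.00 ✓; ∠(LE, EW) = 90.00° ✓; |LE| = 6.300 ✓; bearing(L→C) − bearing(L→E) = 69.00° ✓; |LC| = 6.300 ✓; ∠(LC, CZ) = 86.60° ✗; |CZ| = 37.10 ✓.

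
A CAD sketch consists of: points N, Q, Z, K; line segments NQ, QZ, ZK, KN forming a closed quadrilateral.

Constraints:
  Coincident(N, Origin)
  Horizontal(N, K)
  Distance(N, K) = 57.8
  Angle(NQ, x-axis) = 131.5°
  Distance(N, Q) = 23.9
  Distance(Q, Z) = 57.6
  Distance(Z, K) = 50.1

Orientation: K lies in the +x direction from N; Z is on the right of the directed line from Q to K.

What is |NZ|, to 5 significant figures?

33.965

N is at the origin; N and K share the same y with |NK| = 57.8 and K in +x, so K = (57.8, 0). NQ runs at 131.5° with |NQ| = 23.9, so Q = (-15.837, 17.900). Z is determined by |QZ| = 57.6 and |ZK| = 50.1 together: it lies at the intersection of circle(Q, 57.6) and circle(K, 50.1). With |QK| = 75.781, the foot of the radical line on QK is 43.220 from Q and the perpendicular offset is √(57.6² − 43.220²) = 38.076. Taking the right-of-QK solution: Z = (17.167, -29.308).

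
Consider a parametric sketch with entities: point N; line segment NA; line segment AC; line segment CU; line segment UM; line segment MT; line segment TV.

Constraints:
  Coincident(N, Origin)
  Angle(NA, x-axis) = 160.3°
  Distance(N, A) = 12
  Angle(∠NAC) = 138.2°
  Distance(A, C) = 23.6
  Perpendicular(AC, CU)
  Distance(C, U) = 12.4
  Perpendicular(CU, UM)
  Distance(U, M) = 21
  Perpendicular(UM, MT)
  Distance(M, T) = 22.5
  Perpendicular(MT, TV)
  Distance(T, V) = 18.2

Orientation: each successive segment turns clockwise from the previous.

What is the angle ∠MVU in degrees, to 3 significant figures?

46.1°

N is at the origin; NA runs at 160.3° with length 12.0, so A = (-11.3, 4.05). ∠NAC = 138.2° gives AC at 118° from the x-axis; with |AC| = 23.6, C = (-22.6, 24.8). The perpendicularity gives CU at right angles to AC, so CU runs at 28.5°; with |CU| = 12.4, U = (-11.7, 30.7). CU ⟂ UM, so UM runs at -61.5°; with |UM| = 21.0, M = (-1.64, 12.2). UM is perpendicular to MT, so MT runs at -152°; with |MT| = 22.5, T = (-21.4, 1.51). The perpendicularity gives TV at right angles to MT, so TV runs at 118°; with |TV| = 18.2, V = (-30.1, 17.5). Then cos ∠MVU = VM·VU / (|VM||VU|), giving 46.1°.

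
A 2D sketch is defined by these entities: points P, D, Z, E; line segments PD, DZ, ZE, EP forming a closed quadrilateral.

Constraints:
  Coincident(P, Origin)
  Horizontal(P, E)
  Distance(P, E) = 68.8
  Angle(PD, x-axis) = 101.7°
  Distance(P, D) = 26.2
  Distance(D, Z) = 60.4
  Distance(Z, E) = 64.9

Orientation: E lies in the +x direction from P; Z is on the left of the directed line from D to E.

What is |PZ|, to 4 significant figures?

74.66

Checks: |DZ| = 60.40 ✓; |ZE| = 64.90 ✓.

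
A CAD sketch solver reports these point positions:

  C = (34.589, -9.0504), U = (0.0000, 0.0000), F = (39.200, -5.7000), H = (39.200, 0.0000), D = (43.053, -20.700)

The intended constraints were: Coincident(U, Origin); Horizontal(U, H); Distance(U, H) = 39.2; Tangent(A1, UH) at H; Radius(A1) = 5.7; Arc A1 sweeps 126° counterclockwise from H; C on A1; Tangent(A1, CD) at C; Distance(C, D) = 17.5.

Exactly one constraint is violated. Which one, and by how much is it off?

Distance(C, D) = 17.5 — off by 3.10.

U = (0.00, 0.00) ✓; U.y = 0.00, H.y = 0.00 ✓; |UH| = 39.20 ✓; ∠(FH, HU) = 90.00° ✓; |FH| = 5.700 ✓; bearing(F→C) − bearing(F→H) = 126.0° ✓; |FC| = 5.700 ✓; ∠(FC, CD) = 90.00° ✓; |CD| = 14.40 ✗.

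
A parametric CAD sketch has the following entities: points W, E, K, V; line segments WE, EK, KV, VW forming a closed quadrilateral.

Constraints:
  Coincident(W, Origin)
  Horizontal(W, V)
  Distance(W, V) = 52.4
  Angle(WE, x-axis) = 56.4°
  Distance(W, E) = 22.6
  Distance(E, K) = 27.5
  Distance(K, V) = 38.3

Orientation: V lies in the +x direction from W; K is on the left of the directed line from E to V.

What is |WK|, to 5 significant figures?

49.166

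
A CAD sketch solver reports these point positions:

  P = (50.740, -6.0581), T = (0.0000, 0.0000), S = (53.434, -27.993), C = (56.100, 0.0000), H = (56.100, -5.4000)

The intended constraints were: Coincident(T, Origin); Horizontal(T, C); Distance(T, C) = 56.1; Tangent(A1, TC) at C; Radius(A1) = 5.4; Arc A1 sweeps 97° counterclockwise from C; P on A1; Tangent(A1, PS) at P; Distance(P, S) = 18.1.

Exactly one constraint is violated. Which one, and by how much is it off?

Distance(P, S) = 18.1 — off by 4.00.

T = (0.00, 0.00) ✓; T.y = 0.00, C.y = 0.00 ✓; |TC| = 56.10 ✓; ∠(HC, CT) = 90.00° ✓; |HC| = 5.400 ✓; bearing(H→P) − bearing(H→C) = 97.00° ✓; |HP| = 5.400 ✓; ∠(HP, PS) = 90.00° ✓; |PS| = 22.10 ✗.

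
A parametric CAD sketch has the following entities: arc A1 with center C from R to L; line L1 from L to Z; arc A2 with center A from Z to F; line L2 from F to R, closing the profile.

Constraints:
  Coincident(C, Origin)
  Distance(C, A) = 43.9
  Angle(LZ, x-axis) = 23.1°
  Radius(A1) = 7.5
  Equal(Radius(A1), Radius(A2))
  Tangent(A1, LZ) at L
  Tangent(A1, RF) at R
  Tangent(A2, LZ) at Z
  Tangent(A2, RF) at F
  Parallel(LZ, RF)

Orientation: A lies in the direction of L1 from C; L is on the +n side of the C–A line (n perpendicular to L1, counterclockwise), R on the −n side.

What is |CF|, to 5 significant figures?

44.536

The slot axis is L1's direction at 23.1°, so u = (cos 23.1°, sin 23.1°) = (0.91982, 0.39234) and n = (−sin 23.1°, cos 23.1°) = (-0.39234, 0.91982). C is at the origin and A lies 43.9 along u from C, so A = 43.9·u = (40.380, 17.224). Tangency of A1 to both parallel lines with radius 7.5 puts L and R at C ± 7.5·n: L = (-2.9425, 6.8987), R = (2.9425, -6.8987). Equal radii place Z and F the same way about A: Z = A + 7.5·n = (37.438, 24.122), F = A − 7.5·n = (43.323, 10.325). Then |CF| = |F − C| = 44.536.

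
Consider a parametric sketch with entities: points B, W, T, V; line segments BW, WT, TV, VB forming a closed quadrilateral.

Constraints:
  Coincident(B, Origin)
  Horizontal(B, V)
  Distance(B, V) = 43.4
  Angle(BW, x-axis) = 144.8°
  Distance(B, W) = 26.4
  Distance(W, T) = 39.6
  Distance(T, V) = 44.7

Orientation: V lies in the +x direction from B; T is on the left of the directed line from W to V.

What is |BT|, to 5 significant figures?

36.027

Checks: |WT| = 39.60 ✓; |TV| = 44.70 ✓.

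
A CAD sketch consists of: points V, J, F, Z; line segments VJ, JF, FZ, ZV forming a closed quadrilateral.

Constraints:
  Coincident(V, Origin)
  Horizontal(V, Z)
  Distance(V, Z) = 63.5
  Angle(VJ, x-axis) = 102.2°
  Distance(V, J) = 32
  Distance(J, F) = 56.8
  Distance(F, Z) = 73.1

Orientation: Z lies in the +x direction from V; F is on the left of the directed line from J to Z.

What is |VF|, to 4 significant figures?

77.19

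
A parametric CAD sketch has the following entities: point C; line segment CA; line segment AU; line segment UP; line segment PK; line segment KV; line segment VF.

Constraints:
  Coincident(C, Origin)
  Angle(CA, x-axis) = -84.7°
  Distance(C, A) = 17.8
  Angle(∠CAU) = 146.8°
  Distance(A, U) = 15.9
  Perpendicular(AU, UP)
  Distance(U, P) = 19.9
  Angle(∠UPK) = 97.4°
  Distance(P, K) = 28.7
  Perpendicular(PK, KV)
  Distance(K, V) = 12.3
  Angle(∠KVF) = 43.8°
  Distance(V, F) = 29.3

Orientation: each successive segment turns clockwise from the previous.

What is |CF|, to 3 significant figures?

30.9

C is at the origin; CA runs at -84.7° with length 17.8, so A = (1.64, -17.7). ∠CAU = 146.8° gives AU at -118° from the x-axis; with |AU| = 15.9, U = (-5.80, -31.8). AU ⟂ UP, so UP runs at 152°; with |UP| = 19.9, P = (-23.4, -22.5). ∠UPK = 97.4° gives PK at 69.5° from the x-axis; with |PK| = 28.7, K = (-13.3, 4.42). The perpendicularity gives KV at right angles to PK, so KV runs at -20.5°; with |KV| = 12.3, V = (-1.81, 0.111). ∠KVF = 43.8° gives VF at -157° from the x-axis; with |VF| = 29.3, F = (-28.7, -11.5). Then |CF| = |F − C| = 30.9.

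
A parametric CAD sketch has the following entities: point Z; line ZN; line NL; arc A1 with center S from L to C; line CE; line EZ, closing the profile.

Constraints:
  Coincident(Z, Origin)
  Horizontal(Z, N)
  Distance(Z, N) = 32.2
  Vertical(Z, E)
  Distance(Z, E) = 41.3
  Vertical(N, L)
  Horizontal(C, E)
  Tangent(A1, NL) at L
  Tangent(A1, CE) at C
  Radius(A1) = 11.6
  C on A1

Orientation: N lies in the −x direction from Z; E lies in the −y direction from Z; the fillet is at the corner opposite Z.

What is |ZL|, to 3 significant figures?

43.8

The virtual corner opposite Z is at (-32.2, -41.3). Since A1 is tangent to NL there, SL ⟂ NL and tangency of A1 to CE means the radius SC is perpendicular to CE, with radius 11.6, so the center S sits 11.6 in from both sides at S = (-20.6, -29.7). That places the tangent points at L = (-32.2, -29.7) on NL and C = (-20.6, -41.3) on CE. Then |ZL| = |L − Z| = 43.8.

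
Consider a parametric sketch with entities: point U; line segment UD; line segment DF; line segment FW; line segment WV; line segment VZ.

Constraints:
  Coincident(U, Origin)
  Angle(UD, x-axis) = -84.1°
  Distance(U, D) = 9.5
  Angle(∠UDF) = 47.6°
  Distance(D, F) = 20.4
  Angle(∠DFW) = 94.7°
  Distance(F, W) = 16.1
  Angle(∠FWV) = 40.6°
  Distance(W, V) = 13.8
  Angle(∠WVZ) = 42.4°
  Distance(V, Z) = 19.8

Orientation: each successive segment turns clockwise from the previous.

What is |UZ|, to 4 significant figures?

25.29

∠FWV = 40.6° gives WV at -81.20° from the x-axis; with |WV| = 13.8, V = (-4.827, 2.730). ∠WVZ = 42.4° gives VZ at 141.2° from the x-axis; with |VZ| = 19.8, Z = (-20.26, 15.14). Then |UZ| = |Z − U| = 25.29.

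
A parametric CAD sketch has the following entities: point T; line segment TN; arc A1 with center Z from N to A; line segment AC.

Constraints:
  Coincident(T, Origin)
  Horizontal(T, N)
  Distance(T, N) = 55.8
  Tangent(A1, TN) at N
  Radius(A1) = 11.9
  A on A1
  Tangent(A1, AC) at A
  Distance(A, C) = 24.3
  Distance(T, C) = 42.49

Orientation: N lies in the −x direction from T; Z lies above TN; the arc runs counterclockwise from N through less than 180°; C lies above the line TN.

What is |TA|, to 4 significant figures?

45.96

T is at the origin; T and N share the same y with |TN| = 55.8 and N on the −x side, so N = (-55.80, 0.000). Tangency of A1 to TN means the radius ZN is perpendicular to TN, so Z = N + (0, 11.9) = (-55.80, 11.90). Since ZA ⟂ AC (tangency), |ZC| = √(11.9² + 24.3²) = 27.06 regardless of where A sits on A1. So C lies on both circle(T, 42.49) and circle(Z, 27.06); the above-TN intersection is C = (-33.11, 26.63). A is the foot of the tangent from C: A = (-45.59, 5.786).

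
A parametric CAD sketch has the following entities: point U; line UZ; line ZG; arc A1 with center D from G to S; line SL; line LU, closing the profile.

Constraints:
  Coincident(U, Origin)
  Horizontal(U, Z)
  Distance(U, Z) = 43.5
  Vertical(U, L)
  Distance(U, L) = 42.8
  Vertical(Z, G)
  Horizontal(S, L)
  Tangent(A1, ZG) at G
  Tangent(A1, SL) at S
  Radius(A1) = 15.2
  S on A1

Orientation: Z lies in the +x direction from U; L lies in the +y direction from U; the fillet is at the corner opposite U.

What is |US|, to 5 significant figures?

51.310

U is at the origin; UZ is horizontal with |UZ| = 43.5 and Z on the +x side, so Z = (43.500, 0.0000). U and L share the same x with |UL| = 42.8 and L on the +y side, so L = (0.0000, 42.800). The virtual corner opposite U is at (43.500, 42.800). Tangency of A1 to ZG means the radius DG is perpendicular to ZG and tangency of A1 to SL means the radius DS is perpendicular to SL, with radius 15.2, so the center D sits 15.2 in from both sides at D = (28.300, 27.600). That places the tangent points at G = (43.500, 27.600) on ZG and S = (28.300, 42.800) on SL. Then |US| = |S − U| = 51.310.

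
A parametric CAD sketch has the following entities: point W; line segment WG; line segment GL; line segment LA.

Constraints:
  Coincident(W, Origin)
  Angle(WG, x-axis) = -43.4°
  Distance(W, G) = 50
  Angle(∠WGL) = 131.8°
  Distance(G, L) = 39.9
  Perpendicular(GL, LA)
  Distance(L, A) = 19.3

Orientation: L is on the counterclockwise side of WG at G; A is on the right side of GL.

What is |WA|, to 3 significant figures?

92.5

W is at the origin; WG runs at -43.4° with length 50.0, so G = 50.0·(cos -43.4°, sin -43.4°) = (36.3, -34.4). ∠WGL = 131.8°, so GL runs at -43.4° + (180° − 131.8°) = 4.80° from the x-axis; with |GL| = 39.9, L = G + 39.9·(cos 4.80°, sin 4.80°) = (76.1, -31.0). GL ⟂ LA; with |LA| = 19.3 on the right of GL, A = L + 19.3·(0.0837, -0.996) = (77.7, -50.2). Then |WA| = |A − W| = 92.5.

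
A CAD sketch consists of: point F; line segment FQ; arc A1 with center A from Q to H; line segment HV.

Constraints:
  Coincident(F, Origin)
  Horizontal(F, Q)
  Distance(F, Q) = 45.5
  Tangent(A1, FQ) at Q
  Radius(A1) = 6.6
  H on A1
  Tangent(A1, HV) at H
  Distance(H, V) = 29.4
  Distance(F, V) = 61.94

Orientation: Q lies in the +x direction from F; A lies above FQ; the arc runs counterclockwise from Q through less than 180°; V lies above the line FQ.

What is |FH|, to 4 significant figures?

52.56

Checks: F.y = 0.00, Q.y = 0.00 ✓; |AH| = 6.600 ✓; ∠(AH, HV) = 90.00° ✓; |HV| = 29.40 ✓; |FV| = 61.94 ✓.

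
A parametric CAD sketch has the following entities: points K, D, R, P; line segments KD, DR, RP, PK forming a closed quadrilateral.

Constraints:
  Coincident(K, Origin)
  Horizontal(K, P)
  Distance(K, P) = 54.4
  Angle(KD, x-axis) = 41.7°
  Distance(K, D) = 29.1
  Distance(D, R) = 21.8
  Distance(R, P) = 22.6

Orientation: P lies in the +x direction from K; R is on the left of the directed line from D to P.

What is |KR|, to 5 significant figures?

47.819

Checks: |DR| = 21.80 ✓; |RP| = 22.60 ✓.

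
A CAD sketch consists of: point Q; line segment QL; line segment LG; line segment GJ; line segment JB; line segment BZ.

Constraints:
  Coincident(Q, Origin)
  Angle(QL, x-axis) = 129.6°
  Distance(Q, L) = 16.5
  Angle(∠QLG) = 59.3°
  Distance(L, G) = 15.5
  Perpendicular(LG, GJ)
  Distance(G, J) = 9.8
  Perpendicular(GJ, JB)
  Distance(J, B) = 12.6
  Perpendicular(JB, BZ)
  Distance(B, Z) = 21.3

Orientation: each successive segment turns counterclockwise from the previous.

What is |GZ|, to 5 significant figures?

17.059

Q is at the origin; QL runs at 129.6° with length 16.5, so L = (-10.517, 12.713). ∠QLG = 59.3° gives LG at -109.70° from the x-axis; with |LG| = 15.5, G = (-15.742, -1.8793). LG ⟂ GJ, so GJ runs at -19.700°; with |GJ| = 9.8, J = (-6.5161, -5.1829). GJ ⟂ JB, so JB runs at 70.300°; with |JB| = 12.6, B = (-2.2687, 6.6797). The perpendicularity gives BZ at right angles to JB, so BZ runs at 160.30°; with |BZ| = 21.3, Z = (-22.322, 13.860). Then |GZ| = |Z − G| = 17.059.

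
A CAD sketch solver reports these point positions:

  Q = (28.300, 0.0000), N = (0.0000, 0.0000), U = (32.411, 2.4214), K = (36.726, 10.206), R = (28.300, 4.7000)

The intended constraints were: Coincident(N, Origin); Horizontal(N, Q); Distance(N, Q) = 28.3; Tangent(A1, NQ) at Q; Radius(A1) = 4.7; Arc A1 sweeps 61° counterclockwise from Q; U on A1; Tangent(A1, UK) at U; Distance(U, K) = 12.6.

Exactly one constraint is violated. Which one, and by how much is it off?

Distance(U, K) = 12.6 — off by 3.70.

N = (0.00, 0.00) ✓; N.y = 0.00, Q.y = 0.00 ✓; |NQ| = 28.30 ✓; ∠(RQ, QN) = 90.00° ✓; |RQ| = 4.700 ✓; bearing(R→U) − bearing(R→Q) = 61.00° ✓; |RU| = 4.700 ✓; ∠(RU, UK) = 90.00° ✓; |UK| = 8.901 ✗.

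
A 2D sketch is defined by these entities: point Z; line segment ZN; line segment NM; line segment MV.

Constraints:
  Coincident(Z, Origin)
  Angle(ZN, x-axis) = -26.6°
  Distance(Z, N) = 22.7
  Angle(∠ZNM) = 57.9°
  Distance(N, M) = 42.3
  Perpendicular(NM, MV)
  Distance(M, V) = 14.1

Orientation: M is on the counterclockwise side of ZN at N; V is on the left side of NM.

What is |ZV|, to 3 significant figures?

30.7

Z is at the origin; ZN runs at -26.6° with length 22.7, so N = 22.7·(cos -26.6°, sin -26.6°) = (20.3, -10.2). ∠ZNM = 57.9°, so NM runs at -26.6° + (180° − 57.9°) = 95.5° from the x-axis; with |NM| = 42.3, M = N + 42.3·(cos 95.5°, sin 95.5°) = (16.2, 31.9). NM ⟂ MV; with |MV| = 14.1 on the left of NM, V = M + 14.1·(-0.995, -0.0958) = (2.21, 30.6). Then |ZV| = |V − Z| = 30.7.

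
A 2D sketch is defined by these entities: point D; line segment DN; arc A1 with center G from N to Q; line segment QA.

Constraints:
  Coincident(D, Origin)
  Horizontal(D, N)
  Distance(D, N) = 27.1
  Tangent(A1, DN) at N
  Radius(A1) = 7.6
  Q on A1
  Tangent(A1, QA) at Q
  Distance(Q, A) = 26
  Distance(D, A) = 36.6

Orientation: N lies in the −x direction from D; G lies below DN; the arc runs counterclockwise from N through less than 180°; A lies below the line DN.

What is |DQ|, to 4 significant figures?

35.25

D is at the origin; D and N share the same y with |DN| = 27.1 and N on the −x side, so N = (-27.10, 0.000). Since A1 is tangent to DN there, GN ⟂ DN, so G = N + (0, -7.6) = (-27.10, -7.600). Since GQ ⟂ QA (tangency), |GA| = √(7.6² + 26.0²) = 27.09 regardless of where Q sits on A1. So A lies on both circle(D, 36.6) and circle(G, 27.09); the below-DN intersection is A = (-16.65, -32.59). Q is the foot of the tangent from A: Q = (-33.01, -12.38).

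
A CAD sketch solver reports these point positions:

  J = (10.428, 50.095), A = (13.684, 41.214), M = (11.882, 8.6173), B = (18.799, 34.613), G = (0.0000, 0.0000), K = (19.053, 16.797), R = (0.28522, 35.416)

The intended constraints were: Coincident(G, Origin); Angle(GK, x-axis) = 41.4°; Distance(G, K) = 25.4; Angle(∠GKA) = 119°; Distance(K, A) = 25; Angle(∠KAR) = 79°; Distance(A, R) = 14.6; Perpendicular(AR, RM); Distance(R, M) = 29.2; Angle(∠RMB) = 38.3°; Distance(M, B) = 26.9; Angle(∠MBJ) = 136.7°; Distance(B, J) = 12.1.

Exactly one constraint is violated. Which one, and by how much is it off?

Distance(B, J) = 12.1 — off by 5.50.

G = (0.00, 0.00) ✓; GK at 41.40° ✓; |GK| = 25.40 ✓; ∠GKA = 119.0° ✓; |KA| = 25.00 ✓; ∠KAR = 79.00° ✓; |AR| = 14.60 ✓; ∠(AR, RM) = 90.00° ✓; |RM| = 29.20 ✓; ∠RMB = 38.30° ✓; |MB| = 26.90 ✓; ∠MBJ = 136.7° ✓; |BJ| = 17.60 ✗.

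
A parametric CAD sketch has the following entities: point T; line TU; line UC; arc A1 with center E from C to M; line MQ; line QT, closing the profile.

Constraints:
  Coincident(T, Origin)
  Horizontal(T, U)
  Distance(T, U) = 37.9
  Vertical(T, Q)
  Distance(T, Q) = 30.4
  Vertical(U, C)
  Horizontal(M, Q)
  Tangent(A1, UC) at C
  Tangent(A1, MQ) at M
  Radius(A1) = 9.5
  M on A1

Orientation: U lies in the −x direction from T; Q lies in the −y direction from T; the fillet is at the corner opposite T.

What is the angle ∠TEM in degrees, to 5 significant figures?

126.35°

The virtual corner opposite T is at (-37.900, -30.400). Tangency of A1 to UC means the radius EC is perpendicular to UC and since A1 is tangent to MQ there, EM ⟂ MQ, with radius 9.5, so the center E sits 9.5 in from both sides at E = (-28.400, -20.900). That places the tangent points at C = (-37.900, -20.900) on UC and M = (-28.400, -30.400) on MQ. Then cos ∠TEM = ET·EM / (|ET||EM|), giving 126.35°.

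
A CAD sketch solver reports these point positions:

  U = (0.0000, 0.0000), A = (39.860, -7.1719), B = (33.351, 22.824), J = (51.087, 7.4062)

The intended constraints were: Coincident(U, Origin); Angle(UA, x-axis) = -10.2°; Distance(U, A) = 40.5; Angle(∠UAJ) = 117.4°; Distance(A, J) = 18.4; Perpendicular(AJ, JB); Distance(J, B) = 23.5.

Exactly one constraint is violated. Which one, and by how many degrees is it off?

Perpendicular(AJ, JB) — off by 3.40°.

U = (0.00, 0.00) ✓; UA at -10.20° ✓; |UA| = 40.50 ✓; ∠UAJ = 117.4° ✓; |AJ| = 18.40 ✓; ∠(AJ, JB) = 86.60° ✗; |JB| = 23.50 ✓.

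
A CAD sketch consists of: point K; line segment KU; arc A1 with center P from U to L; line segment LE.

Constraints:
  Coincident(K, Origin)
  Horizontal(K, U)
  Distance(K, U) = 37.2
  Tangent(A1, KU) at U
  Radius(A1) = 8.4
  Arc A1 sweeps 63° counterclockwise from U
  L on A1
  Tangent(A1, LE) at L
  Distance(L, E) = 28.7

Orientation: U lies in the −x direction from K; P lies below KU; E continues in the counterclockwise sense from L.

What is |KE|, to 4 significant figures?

65.12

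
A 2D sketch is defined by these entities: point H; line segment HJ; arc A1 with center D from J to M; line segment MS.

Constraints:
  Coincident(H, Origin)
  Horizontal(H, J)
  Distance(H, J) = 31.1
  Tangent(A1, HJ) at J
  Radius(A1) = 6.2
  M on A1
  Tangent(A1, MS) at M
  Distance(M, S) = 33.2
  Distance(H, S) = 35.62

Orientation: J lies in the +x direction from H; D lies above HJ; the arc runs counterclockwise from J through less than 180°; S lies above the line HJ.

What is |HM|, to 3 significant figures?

37.0

Checks: |DM| = 6.200 ✓; ∠(DM, MS) = 90.00° ✓; |MS| = 33.20 ✓; |HS| = 35.62 ✓.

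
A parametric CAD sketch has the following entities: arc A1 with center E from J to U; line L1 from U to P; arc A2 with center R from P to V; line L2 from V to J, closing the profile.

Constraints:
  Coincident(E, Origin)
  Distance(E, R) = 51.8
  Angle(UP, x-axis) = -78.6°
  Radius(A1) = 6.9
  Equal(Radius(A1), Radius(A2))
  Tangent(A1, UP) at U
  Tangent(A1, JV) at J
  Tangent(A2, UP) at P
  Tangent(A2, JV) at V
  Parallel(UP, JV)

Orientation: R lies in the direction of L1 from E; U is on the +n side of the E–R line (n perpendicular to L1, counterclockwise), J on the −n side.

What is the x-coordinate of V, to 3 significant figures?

3.47

Tangency of A1 to both parallel lines with radius 6.9 puts U and J at E ± 6.9·n: U = (6.76, 1.36), J = (-6.76, -1.36). Equal radii place P and V the same way about R: P = R + 6.9·n = (17.0, -49.4), V = R − 6.9·n = (3.47, -52.1). So V.x = 3.47.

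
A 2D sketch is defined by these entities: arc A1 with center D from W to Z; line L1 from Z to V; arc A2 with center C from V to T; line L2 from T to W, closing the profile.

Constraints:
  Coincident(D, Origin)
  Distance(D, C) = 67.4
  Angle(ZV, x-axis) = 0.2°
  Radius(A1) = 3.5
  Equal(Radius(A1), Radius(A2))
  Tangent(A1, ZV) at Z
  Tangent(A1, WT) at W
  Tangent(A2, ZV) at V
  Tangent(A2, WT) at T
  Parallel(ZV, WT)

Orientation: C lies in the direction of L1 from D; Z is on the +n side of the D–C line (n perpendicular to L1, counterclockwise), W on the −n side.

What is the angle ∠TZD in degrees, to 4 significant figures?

84.07°

The slot axis is L1's direction at 0.2°, so u = (cos 0.2°, sin 0.2°) = (1.000, 0.003491) and n = (−sin 0.2°, cos 0.2°) = (-0.003491, 1.000). D is at the origin and C lies 67.4 along u from D, so C = 67.4·u = (67.40, 0.2353). Tangency of A1 to both parallel lines with radius 3.5 puts Z and W at D ± 3.5·n: Z = (-0.01222, 3.500), W = (0.01222, -3.500). Equal radii place V and T the same way about C: V = C + 3.5·n = (67.39, 3.735), T = C − 3.5·n = (67.41, -3.265). Then cos ∠TZD = ZT·ZD / (|ZT||ZD|), giving 84.07°.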